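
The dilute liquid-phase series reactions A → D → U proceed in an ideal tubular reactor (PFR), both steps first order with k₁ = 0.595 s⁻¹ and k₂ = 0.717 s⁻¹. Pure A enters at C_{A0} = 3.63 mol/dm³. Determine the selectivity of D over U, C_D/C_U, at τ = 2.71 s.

0.520

Solving the coupled first-order balances gives C_D(τ) = [k₁/(k₂−k₁)]·C_{A0}·(e^(−k₁τ) − e^(−k₂τ)).
e^(−k₁τ) = e^(−0.595×2.71) = e^(−1.612) = 0.1994; e^(−k₂τ) = e^(−1.943) = 0.1433.
C_D = 0.595×3.63/(0.717−0.595) × (0.1994−0.1433) = 17.70×0.05614 = 0.9938 mol/dm³.
C_A = C_{A0}e^(−k₁τ) = 0.7238 mol/dm³, so C_U = C_{A0}−C_A−C_D = 1.912 mol/dm³; C_D/C_U = 0.520.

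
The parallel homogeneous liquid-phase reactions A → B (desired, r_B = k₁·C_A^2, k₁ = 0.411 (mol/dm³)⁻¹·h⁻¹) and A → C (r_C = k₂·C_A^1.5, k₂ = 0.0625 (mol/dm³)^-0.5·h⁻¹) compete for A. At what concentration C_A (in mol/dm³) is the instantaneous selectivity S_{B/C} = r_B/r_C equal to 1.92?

0.0852 mol/dm³

S_{B/C} = (k₁/k₂)·C_A^0.5 ⇒ C_A = (S·k₂/k₁)^(2).
= (1.92×0.0625/0.411)^(2) = (0.2920)^(2) = 0.0852 mol/dm³.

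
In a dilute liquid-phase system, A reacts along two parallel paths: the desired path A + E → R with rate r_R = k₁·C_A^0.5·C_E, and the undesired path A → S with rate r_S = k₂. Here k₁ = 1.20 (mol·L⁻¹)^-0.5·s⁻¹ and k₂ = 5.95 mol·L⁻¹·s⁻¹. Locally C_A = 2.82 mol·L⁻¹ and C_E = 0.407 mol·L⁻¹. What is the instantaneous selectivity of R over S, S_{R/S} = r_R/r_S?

0.138

S_{R/S} = r_R/r_S = (k₁·C_A^0.5·C_E)/(k₂) = (k₁/k₂)·C_A^0.5·C_E.
= (1.20×2.820^0.5×0.4070) / (5.95) = 0.8202/5.950 = 0.138.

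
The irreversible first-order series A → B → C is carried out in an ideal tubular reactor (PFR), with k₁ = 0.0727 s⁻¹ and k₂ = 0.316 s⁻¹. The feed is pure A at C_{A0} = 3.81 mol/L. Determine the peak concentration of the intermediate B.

0.565 mol/L

At the optimum, C_{B,max}/C_{A0} = (k₁/k₂)^[k₂/(k₂−k₁)].
= (0.0727/0.316)^(0.316/(0.316−0.0727)) = (0.2301)^(1.299) = 0.1483.
C_{B,max} = 0.1483×3.81 = 0.565 mol/L.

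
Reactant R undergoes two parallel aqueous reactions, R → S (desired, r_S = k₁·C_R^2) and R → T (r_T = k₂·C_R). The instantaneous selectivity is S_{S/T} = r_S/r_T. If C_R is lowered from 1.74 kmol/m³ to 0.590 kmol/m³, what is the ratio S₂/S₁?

S_{S/T} = (k₁/k₂)·C_R, so S₂/S₁ = (C_{R,2}/C_{R,1}).
= 0.590/1.74 = 0.339.

0.339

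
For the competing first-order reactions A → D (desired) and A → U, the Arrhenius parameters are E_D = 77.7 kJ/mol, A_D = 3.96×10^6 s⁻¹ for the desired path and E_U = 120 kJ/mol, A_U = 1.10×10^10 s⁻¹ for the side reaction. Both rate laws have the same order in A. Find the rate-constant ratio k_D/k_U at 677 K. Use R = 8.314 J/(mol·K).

0.661

k_D/k_U = (A_D/A_U)·exp[−(E_D−E_U)/(RT)] = (A_D/A_U)·exp[(E_U−E_D)/(RT)].
(E_U−E_D)/(RT) = (120−77.7)×10³/(8.314×677) = 42300/5629 = 7.515.
k_D/k_U = (3.96×10^6/1.10×10^10)·exp(7.515) = 3.600×10^-4 × 1836 = 0.661.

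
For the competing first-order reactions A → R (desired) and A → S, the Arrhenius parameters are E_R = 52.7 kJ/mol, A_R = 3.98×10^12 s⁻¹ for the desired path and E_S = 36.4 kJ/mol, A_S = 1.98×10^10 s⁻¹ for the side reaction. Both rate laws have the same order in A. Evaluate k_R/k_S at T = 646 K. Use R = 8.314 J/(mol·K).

9.66

Since both paths have the same order in A, the concentration cancels and S_{R/S} = k_R/k_S = (A_R/A_S)·exp[(E_S−E_R)/(RT)].
(E_S−E_R)/(RT) = (36.4−52.7)×10³/(8.314×646) = -16300/5371 = -3.035.
k_R/k_S = (3.98×10^12/1.98×10^10)·exp(-3.035) = 201.0 × 0.04808 = 9.66.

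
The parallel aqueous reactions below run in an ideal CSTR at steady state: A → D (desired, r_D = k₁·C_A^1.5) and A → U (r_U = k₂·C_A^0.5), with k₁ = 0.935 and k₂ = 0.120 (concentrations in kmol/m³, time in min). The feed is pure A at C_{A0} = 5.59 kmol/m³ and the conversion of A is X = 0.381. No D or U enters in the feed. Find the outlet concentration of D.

Exit C_A = C_{A0}(1−X) = 5.59×0.619 = 3.460 kmol/m³.
A CSTR operates uniformly at the exit composition, giving r_D = 6.018 and r_U = 0.2232 (each k·C_A^n at C_A = 3.460).
Fraction of consumed A going to D: r_D/(r_D+r_U) = 0.9642.
C_D = 0.9642·C_{A0}·X = 0.9642×5.59×0.381 = 2.05 kmol/m³.

2.05 kmol/m³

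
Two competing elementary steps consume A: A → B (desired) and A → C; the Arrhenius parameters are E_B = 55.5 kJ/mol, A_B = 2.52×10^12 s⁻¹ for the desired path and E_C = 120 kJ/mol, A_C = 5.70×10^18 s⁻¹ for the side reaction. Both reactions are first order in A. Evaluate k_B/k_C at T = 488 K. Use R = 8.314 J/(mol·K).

With equal orders, S_{B/C} = k_B/k_C = (A_B/A_C)·exp[(E_C−E_B)/(RT)].
(E_C−E_B)/(RT) = (120−55.5)×10³/(8.314×488) = 64500/4057 = 15.90.
k_B/k_C = (2.52×10^12/5.70×10^18)·exp(15.90) = 4.421×10^-7 × 8.021×10^6 = 3.55.
Since E_B < E_C, lowering the temperature improves selectivity toward B.

3.55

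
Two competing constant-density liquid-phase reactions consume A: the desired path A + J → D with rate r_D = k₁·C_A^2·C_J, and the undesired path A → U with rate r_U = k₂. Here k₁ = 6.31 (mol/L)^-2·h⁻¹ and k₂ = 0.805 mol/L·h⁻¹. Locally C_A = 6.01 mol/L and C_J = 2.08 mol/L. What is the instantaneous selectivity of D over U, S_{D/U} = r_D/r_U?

589

S_{D/U} = r_D/r_U = (k₁·C_A^2·C_J)/(k₂) = (k₁/k₂)·C_A^2·C_J.
= (6.31×6.010^2×2.080) / (0.805) = 474.1/0.8050 = 589.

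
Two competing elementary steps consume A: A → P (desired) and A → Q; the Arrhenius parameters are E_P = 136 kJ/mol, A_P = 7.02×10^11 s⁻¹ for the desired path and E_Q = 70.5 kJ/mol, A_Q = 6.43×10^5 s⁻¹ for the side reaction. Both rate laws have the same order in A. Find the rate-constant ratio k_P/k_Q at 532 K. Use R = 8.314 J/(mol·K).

With equal orders, S_{P/Q} = k_P/k_Q = (A_P/A_Q)·exp[(E_Q−E_P)/(RT)].
(E_Q−E_P)/(RT) = (70.5−136)×10³/(8.314×532) = -65500/4423 = -14.81.
k_P/k_Q = (7.02×10^11/6.43×10^5)·exp(-14.81) = 1.092×10^6 × 3.704×10^-7 = 0.404.

0.404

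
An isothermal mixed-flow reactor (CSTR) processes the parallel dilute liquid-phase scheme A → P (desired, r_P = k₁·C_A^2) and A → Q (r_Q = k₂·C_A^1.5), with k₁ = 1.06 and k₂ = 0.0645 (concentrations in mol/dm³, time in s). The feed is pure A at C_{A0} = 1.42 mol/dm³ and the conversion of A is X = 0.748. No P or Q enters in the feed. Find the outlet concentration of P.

Exit C_A = C_{A0}(1−X) = 1.42×0.252 = 0.3578 mol/dm³.
In a CSTR the entire volume is at exit conditions, so r_P = 1.06×0.3578^2 = 0.1357 and r_Q = 0.0645×0.3578^1.5 = 0.01381.
Fraction of consumed A going to P: r_P/(r_P+r_Q) = 0.9077.
C_P = 0.9077·C_{A0}·X = 0.9077×1.42×0.748 = 0.964 mol/dm³.

0.964 mol/dm³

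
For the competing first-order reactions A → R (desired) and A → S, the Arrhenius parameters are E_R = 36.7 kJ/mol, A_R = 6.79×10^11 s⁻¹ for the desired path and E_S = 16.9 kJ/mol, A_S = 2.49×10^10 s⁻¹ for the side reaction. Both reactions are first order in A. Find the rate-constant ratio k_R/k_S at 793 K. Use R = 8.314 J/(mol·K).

Since both paths have the same order in A, the concentration cancels and S_{R/S} = k_R/k_S = (A_R/A_S)·exp[(E_S−E_R)/(RT)].
(E_S−E_R)/(RT) = (16.9−36.7)×10³/(8.314×793) = -19800/6593 = -3.003.
k_R/k_S = (6.79×10^11/2.49×10^10)·exp(-3.003) = 27.27 × 0.04963 = 1.35.
Since E_R > E_S, raising the temperature improves selectivity toward R.

1.35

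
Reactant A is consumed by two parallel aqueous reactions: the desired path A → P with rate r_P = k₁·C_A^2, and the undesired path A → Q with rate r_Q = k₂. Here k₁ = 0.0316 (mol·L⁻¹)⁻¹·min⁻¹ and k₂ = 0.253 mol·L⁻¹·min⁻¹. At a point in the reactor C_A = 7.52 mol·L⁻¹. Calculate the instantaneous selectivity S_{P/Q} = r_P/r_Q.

7.06

S_{P/Q} = r_P/r_Q = (k₁·C_A^2)/(k₂) = (k₁/k₂)·C_A^2.
= (0.0316×7.520^2) / (0.253) = 1.787/0.2530 = 7.06.
Since the desired path is higher order in A, keeping C_A high (PFR or concentrated feed) favours P.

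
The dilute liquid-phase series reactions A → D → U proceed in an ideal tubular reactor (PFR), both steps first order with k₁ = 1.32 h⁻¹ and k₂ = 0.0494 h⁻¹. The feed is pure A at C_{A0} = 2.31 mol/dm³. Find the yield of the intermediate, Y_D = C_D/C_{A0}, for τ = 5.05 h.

0.808

Solving the coupled first-order balances gives C_D(τ) = [k₁/(k₂−k₁)]·C_{A0}·(e^(−k₁τ) − e^(−k₂τ)).
e^(−k₁τ) = e^(−1.32×5.05) = e^(−6.666) = 0.001273; e^(−k₂τ) = e^(−0.2495) = 0.7792.
C_D = 1.32×2.31/(0.0494−1.32) × (0.001273−0.7792) = (-2.400)×(-0.7779) = 1.867 mol/dm³.
Y_D = C_D/C_{A0} = 1.867/2.31 = 0.808.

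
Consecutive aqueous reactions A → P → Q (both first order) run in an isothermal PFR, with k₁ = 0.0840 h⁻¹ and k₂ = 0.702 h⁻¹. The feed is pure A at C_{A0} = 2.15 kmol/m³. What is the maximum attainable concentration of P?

Evaluating C_P at τ_opt = ln(k₂/k₁)/(k₂−k₁) gives C_{P,max}/C_{A0} = (k₁/k₂)^[k₂/(k₂−k₁)].
= (0.0840/0.702)^(0.702/(0.702−0.0840)) = (0.1197)^(1.136) = 0.08966.
C_{P,max} = 0.08966×2.15 = 0.193 kmol/m³.

0.193 kmol/m³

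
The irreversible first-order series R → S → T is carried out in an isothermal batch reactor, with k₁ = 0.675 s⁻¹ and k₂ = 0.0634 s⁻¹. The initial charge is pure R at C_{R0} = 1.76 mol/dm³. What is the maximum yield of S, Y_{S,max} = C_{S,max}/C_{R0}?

At the optimum, C_{S,max}/C_{R0} = (k₁/k₂)^[k₂/(k₂−k₁)].
= (0.675/0.0634)^(0.0634/(0.0634−0.675)) = (10.65)^(-0.1037) = 0.7826.

0.783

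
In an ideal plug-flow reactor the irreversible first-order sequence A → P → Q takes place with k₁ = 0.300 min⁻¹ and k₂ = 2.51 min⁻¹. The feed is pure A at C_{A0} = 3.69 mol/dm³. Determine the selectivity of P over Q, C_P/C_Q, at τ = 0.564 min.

1.10

Solving the coupled first-order balances gives C_P(τ) = [k₁/(k₂−k₁)]·C_{A0}·(e^(−k₁τ) − e^(−k₂τ)).
e^(−k₁τ) = e^(−0.300×0.564) = e^(−0.1692) = 0.8443; e^(−k₂τ) = e^(−1.416) = 0.2428.
C_P = 0.300×3.69/(2.51−0.300) × (0.8443−0.2428) = 0.5009×0.6016 = 0.3013 mol/dm³.
C_A = C_{A0}e^(−k₁τ) = 3.116 mol/dm³, so C_Q = C_{A0}−C_A−C_P = 0.2731 mol/dm³; C_P/C_Q = 1.10.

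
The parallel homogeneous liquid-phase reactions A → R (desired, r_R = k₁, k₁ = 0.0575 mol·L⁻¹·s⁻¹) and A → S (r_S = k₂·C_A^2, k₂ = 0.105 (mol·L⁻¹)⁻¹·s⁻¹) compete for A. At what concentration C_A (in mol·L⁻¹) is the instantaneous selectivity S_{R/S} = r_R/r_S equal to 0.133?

2.03 mol·L⁻¹

S_{R/S} = (k₁/k₂)·C_A^-2 ⇒ C_A = (S·k₂/k₁)^(-0.5).
= (0.133×0.105/0.0575)^(-0.5) = (0.2429)^(-0.5) = 2.03 mol·L⁻¹.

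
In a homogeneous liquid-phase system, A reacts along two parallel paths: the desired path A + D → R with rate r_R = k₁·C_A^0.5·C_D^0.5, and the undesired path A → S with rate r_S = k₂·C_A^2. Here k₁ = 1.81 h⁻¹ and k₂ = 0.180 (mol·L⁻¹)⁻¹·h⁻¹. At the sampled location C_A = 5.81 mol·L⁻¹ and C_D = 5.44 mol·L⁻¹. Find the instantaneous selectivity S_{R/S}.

1.67

S_{R/S} = r_R/r_S = (k₁·C_A^0.5·C_D^0.5)/(k₂·C_A^2) = (k₁/k₂)·C_A^-1.5·C_D^0.5.
= (1.81×5.810^0.5×5.440^0.5) / (0.180×5.810^2) = 10.18/6.076 = 1.67.
The undesired path is higher order in A, so low C_A (CSTR or dilute feed) favours R.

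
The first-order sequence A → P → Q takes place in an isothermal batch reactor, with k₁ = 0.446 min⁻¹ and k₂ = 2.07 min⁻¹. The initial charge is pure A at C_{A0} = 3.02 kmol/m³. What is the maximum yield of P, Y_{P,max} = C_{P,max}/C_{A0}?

0.141

Evaluating C_P at t_opt = ln(k₂/k₁)/(k₂−k₁) gives C_{P,max}/C_{A0} = (k₁/k₂)^[k₂/(k₂−k₁)].
= (0.446/2.07)^(2.07/(2.07−0.446)) = (0.2155)^(1.275) = 0.1413.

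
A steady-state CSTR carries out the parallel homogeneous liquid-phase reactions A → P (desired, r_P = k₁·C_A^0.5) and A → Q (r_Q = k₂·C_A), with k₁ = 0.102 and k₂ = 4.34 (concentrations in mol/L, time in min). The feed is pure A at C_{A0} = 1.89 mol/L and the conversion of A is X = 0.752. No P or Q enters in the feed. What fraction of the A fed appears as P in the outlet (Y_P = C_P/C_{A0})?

Exit C_A = C_{A0}(1−X) = 1.89×0.248 = 0.4687 mol/L.
Rates in a CSTR are evaluated at the outlet concentration: r_P = 0.102×0.4687^0.5 = 0.06983, r_Q = 4.34×0.4687 = 2.034.
Fraction of consumed A going to P: r_P/(r_P+r_Q) = 0.03319.
C_P = 0.03319·C_{A0}·X = 0.03319×1.89×0.752 = 0.0472 mol/L; Y_P = C_P/C_{A0} = 0.0250.

0.0250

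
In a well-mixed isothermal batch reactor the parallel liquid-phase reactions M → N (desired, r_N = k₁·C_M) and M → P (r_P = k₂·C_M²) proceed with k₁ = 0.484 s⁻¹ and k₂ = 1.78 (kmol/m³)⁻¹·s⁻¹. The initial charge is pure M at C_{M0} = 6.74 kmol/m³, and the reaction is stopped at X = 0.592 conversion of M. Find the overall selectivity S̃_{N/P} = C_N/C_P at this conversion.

C_M = C_{M0}(1−X) = 2.750 kmol/m³.
Along a PFR/batch, dC_N/dC_M = −r_N/(r_N+r_P) = −k₁/(k₁+k₂·C_M).
Integrating from C_{M0} to C_M: C_N = (0.484/1.78)·ln[(0.484+1.78·6.74)/(0.484+1.78·2.75)] = 0.2719·ln(12.48/5.379) = 0.2289 kmol/m³.
C_P = (C_{M0}−C_M)−C_N = 3.761 kmol/m³; S̃_{N/P} = 0.2289/3.761 = 0.0609.

0.0609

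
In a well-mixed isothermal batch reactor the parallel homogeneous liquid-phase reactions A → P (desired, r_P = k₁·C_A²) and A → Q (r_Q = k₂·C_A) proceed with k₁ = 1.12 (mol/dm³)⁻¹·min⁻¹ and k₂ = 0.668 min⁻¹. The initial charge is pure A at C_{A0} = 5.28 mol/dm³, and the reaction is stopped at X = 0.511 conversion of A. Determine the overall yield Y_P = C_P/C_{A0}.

C_A = C_{A0}(1−X) = 2.582 mol/dm³.
Along a PFR/batch, dC_Q/dC_A = −r_Q/(r_P+r_Q) = −k₂/(k₂+k₁·C_A).
Integrating from C_{A0} to C_A: C_Q = (0.668/1.12)·ln[(0.668+1.12·5.28)/(0.668+1.12·2.58)] = 0.5964·ln(6.582/3.560) = 0.3666 mol/dm³.
Then C_P = (C_{A0}−C_A) − C_Q = 2.698 − 0.3666 = 2.332 mol/dm³.
Y_P = C_P/C_{A0} = 2.332/5.28 = 0.442.

0.442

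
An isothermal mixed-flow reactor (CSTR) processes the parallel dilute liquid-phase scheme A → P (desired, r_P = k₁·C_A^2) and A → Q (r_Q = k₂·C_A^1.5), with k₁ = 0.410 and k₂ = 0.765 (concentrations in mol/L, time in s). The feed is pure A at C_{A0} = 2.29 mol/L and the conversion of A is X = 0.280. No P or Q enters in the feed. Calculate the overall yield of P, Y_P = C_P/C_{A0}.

Exit C_A = C_{A0}(1−X) = 2.29×0.720 = 1.649 mol/L.
In a CSTR the entire volume is at exit conditions, so r_P = 0.410×1.649^2 = 1.115 and r_Q = 0.765×1.649^1.5 = 1.620.
Fraction of consumed A going to P: r_P/(r_P+r_Q) = 0.4076.
C_P = 0.4076·C_{A0}·X = 0.4076×2.29×0.280 = 0.261 mol/L; Y_P = C_P/C_{A0} = 0.114.

0.114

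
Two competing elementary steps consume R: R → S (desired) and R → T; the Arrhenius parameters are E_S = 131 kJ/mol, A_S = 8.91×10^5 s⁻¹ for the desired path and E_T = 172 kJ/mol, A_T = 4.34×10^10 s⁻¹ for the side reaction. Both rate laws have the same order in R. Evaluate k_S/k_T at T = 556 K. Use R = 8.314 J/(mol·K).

With equal orders, S_{S/T} = k_S/k_T = (A_S/A_T)·exp[(E_T−E_S)/(RT)].
(E_T−E_S)/(RT) = (172−131)×10³/(8.314×556) = 41000/4623 = 8.869.
k_S/k_T = (8.91×10^5/4.34×10^10)·exp(8.869) = 2.053×10^-5 × 7112 = 0.146.

0.146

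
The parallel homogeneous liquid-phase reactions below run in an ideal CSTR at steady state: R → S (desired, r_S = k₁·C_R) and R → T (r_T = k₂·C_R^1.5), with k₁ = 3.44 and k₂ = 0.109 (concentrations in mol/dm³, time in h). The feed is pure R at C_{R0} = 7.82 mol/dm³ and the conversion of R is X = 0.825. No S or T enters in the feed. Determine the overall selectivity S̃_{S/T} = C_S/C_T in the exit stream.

Exit C_R = C_{R0}(1−X) = 7.82×0.175 = 1.369 mol/dm³.
A CSTR operates uniformly at the exit composition, giving r_S = 4.708 and r_T = 0.1745 (each k·C_R^n at C_R = 1.369).
Overall selectivity = C_S/C_T = r_Sτ/(r_Tτ) = r_S/r_T = 27.0.

27.0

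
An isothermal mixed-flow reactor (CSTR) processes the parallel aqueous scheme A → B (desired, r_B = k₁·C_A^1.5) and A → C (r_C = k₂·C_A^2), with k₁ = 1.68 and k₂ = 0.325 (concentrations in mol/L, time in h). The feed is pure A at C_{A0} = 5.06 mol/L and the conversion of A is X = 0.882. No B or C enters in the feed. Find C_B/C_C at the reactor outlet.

6.69

Exit C_A = C_{A0}(1−X) = 5.06×0.118 = 0.5971 mol/L.
Rates in a CSTR are evaluated at the outlet concentration: r_B = 1.68×0.5971^1.5 = 0.7751, r_C = 0.325×0.5971^2 = 0.1159.
Overall selectivity = C_B/C_C = r_Bτ/(r_Cτ) = r_B/r_C = 6.69.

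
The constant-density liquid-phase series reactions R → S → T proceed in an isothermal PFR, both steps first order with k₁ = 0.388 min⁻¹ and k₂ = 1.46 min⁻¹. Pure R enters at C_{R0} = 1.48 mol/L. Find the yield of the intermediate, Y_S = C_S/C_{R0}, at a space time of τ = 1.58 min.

For first-order series with pure R initially, C_S(τ) = k₁C_{R0}/(k₂−k₁)·(e^(−k₁τ) − e^(−k₂τ)).
e^(−k₁τ) = e^(−0.388×1.58) = e^(−0.6130) = 0.5417; e^(−k₂τ) = e^(−2.307) = 0.09958.
C_S = 0.388×1.48/(1.46−0.388) × (0.5417−0.09958) = 0.5357×0.4421 = 0.2368 mol/L.
Y_S = C_S/C_{R0} = 0.2368/1.48 = 0.160.

0.160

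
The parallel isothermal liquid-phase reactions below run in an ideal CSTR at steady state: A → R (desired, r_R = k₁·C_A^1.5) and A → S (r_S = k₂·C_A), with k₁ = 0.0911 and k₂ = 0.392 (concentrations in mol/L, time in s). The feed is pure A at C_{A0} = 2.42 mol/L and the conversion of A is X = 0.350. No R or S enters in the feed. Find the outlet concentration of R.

0.191 mol/L

Exit C_A = C_{A0}(1−X) = 2.42×0.650 = 1.573 mol/L.
In a CSTR the entire volume is at exit conditions, so r_R = 0.0911×1.573^1.5 = 0.1797 and r_S = 0.392×1.573 = 0.6166.
Fraction of consumed A going to R: r_R/(r_R+r_S) = 0.2257.
C_R = 0.2257·C_{A0}·X = 0.2257×2.42×0.350 = 0.191 mol/L.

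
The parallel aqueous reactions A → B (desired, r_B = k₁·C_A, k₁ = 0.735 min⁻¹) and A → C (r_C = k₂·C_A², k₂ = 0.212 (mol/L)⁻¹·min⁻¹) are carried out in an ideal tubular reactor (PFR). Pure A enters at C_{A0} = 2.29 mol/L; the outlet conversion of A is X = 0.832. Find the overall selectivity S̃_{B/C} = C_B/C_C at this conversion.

2.72

C_A = C_{A0}(1−X) = 0.3847 mol/L.
Along a PFR/batch, dC_B/dC_A = −r_B/(r_B+r_C) = −k₁/(k₁+k₂·C_A).
Integrating from C_{A0} to C_A: C_B = (0.735/0.212)·ln[(0.735+0.212·2.29)/(0.735+0.212·0.385)] = 3.467·ln(1.220/0.8166) = 1.393 mol/L.
C_C = (C_{A0}−C_A)−C_B = 0.5119 mol/L; S̃_{B/C} = 1.393/0.5119 = 2.72.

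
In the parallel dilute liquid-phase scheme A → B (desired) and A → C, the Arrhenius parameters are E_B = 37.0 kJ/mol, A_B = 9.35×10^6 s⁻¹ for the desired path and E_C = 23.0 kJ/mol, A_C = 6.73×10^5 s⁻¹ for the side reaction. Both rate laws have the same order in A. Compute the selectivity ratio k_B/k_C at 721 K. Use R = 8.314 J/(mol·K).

1.34

Since both paths have the same order in A, the concentration cancels and S_{B/C} = k_B/k_C = (A_B/A_C)·exp[(E_C−E_B)/(RT)].
(E_C−E_B)/(RT) = (23.0−37.0)×10³/(8.314×721) = -14000/5994 = -2.336.
k_B/k_C = (9.35×10^6/6.73×10^5)·exp(-2.336) = 13.89 × 0.09676 = 1.34.
Since E_B > E_C, raising the temperature improves selectivity toward B.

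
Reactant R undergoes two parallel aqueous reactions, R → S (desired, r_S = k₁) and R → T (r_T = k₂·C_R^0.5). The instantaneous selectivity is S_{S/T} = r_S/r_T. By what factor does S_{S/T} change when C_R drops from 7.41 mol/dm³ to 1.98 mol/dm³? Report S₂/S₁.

S_{S/T} = (k₁/k₂)·C_R^-0.5, so S₂/S₁ = (C_{R,2}/C_{R,1})^-0.5.
= (1.98/7.41)^(-0.5) = (0.2672)^(-0.5) = 1.93.
Selectivity toward S rises as C_R falls — low-concentration operation is favoured.

1.93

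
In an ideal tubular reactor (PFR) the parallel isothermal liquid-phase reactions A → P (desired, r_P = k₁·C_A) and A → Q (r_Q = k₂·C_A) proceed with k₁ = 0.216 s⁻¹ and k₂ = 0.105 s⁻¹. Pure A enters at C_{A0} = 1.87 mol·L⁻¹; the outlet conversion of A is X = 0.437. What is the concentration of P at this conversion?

C_A = C_{A0}(1−X) = 1.053 mol·L⁻¹.
Both paths are first order in A, so the instantaneous fraction to P is constant: dC_P/d(−C_A) = k₁/(k₁+k₂) = 0.6729.
C_P = 0.6729·(C_{A0}−C_A) = 0.6729×0.8172 = 0.550 mol·L⁻¹.

0.550 mol·L⁻¹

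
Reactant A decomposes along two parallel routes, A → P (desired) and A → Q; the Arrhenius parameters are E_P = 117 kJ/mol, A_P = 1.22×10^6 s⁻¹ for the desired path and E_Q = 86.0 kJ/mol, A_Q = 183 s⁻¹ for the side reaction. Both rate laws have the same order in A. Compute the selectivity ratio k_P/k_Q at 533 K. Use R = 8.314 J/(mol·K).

6.11

Since both paths have the same order in A, the concentration cancels and S_{P/Q} = k_P/k_Q = (A_P/A_Q)·exp[(E_Q−E_P)/(RT)].
(E_Q−E_P)/(RT) = (86.0−117)×10³/(8.314×533) = -31000/4431 = -6.996.
k_P/k_Q = (1.22×10^6/183)·exp(-6.996) = 6667 × 9.159×10^-4 = 6.11.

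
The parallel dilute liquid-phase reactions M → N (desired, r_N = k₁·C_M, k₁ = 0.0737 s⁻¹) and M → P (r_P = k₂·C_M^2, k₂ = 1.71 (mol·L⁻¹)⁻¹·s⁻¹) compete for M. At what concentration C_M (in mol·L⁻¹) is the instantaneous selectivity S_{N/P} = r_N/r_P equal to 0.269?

0.160 mol·L⁻¹

S_{N/P} = (k₁/k₂)·C_M⁻¹ ⇒ C_M = (S·k₂/k₁)^(-1).
= (0.269×1.71/0.0737)^(-1) = (6.241)^(-1) = 0.160 mol·L⁻¹.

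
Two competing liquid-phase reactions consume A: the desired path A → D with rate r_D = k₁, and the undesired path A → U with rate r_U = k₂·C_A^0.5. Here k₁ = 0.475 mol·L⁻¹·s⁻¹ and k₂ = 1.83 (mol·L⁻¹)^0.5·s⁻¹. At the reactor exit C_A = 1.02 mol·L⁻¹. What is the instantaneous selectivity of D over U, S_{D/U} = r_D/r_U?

S_{D/U} = r_D/r_U = (k₁)/(k₂·C_A^0.5) = (k₁/k₂)·C_A^-0.5.
= (0.475) / (1.83×1.020^0.5) = 0.4750/1.848 = 0.257.
The undesired path is higher order in A, so low C_A (CSTR or dilute feed) favours D.

0.257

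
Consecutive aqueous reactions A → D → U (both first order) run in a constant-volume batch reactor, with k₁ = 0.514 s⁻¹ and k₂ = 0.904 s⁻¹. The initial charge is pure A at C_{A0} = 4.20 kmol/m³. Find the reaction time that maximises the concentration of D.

The intermediate peaks when r₁ = r₂, i.e. k₁e^(−k₁t) = k₂e^(−k₂t), giving t_opt = ln(k₂/k₁)/(k₂−k₁).
= ln(0.904/0.514)/(0.904−0.514) = ln(1.759)/0.3900 = 0.5646/0.3900 = 1.45 s.

1.45 s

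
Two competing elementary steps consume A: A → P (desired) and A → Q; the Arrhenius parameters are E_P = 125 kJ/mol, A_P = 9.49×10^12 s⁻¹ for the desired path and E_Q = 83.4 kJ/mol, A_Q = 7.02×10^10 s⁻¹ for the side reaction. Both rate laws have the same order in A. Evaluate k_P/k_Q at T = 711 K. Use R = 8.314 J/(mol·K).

k_P/k_Q = (A_P/A_Q)·exp[−(E_P−E_Q)/(RT)] = (A_P/A_Q)·exp[(E_Q−E_P)/(RT)].
(E_Q−E_P)/(RT) = (83.4−125)×10³/(8.314×711) = -41600/5911 = -7.037.
k_P/k_Q = (9.49×10^12/7.02×10^10)·exp(-7.037) = 135.2 × 8.784×10^-4 = 0.119.

0.119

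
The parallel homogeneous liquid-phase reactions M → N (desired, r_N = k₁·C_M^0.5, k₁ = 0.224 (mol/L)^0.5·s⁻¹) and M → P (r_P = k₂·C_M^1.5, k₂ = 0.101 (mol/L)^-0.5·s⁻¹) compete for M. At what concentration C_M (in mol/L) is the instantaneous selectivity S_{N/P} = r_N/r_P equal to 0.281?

S_{N/P} = (k₁/k₂)·C_M⁻¹ ⇒ C_M = (S·k₂/k₁)^(-1).
= (0.281×0.101/0.224)^(-1) = (0.1267)^(-1) = 7.89 mol/L.

7.89 mol/L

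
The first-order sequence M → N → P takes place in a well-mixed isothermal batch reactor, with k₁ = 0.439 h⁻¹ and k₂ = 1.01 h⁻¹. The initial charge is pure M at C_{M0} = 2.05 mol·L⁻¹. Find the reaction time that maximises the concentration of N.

Setting dC_N/dt = 0 gives t_opt = ln(k₂/k₁)/(k₂−k₁).
= ln(1.01/0.439)/(1.01−0.439) = ln(2.301)/0.5710 = 0.8332/0.5710 = 1.46 h.

1.46 h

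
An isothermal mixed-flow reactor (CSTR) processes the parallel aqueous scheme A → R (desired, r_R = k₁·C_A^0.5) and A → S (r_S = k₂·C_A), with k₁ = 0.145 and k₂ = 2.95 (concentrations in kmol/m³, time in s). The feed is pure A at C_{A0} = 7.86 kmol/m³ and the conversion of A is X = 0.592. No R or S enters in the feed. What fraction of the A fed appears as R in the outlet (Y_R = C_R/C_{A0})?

Exit C_A = C_{A0}(1−X) = 7.86×0.408 = 3.207 kmol/m³.
Rates in a CSTR are evaluated at the outlet concentration: r_R = 0.145×3.207^0.5 = 0.2597, r_S = 2.95×3.207 = 9.460.
Fraction of consumed A going to R: r_R/(r_R+r_S) = 0.02671.
C_R = 0.02671·C_{A0}·X = 0.02671×7.86×0.592 = 0.124 kmol/m³; Y_R = C_R/C_{A0} = 0.0158.

0.0158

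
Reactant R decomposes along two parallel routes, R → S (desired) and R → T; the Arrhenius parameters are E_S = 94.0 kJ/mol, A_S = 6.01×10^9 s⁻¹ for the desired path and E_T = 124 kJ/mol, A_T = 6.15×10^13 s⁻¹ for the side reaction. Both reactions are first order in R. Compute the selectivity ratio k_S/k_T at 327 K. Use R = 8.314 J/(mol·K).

With equal orders, S_{S/T} = k_S/k_T = (A_S/A_T)·exp[(E_T−E_S)/(RT)].
(E_T−E_S)/(RT) = (124−94.0)×10³/(8.314×327) = 30000/2719 = 11.03.
k_S/k_T = (6.01×10^9/6.15×10^13)·exp(11.03) = 9.772×10^-5 × 61993 = 6.06.

6.06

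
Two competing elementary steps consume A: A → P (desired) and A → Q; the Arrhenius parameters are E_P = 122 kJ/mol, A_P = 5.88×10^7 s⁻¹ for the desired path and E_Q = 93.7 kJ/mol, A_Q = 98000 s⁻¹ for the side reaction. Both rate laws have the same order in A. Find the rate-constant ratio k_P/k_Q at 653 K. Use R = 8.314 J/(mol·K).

3.27

k_P/k_Q = (A_P/A_Q)·exp[−(E_P−E_Q)/(RT)] = (A_P/A_Q)·exp[(E_Q−E_P)/(RT)].
(E_Q−E_P)/(RT) = (93.7−122)×10³/(8.314×653) = -28300/5429 = -5.213.
k_P/k_Q = (5.88×10^7/98000)·exp(-5.213) = 600.0 × 0.005447 = 3.27.
Since E_P > E_Q, raising the temperature improves selectivity toward P.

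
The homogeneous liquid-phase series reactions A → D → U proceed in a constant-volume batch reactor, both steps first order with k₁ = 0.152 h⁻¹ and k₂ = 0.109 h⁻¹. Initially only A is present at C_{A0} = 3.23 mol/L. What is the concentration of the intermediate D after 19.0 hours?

0.803 mol/L

Solving the coupled first-order balances gives C_D(t) = [k₁/(k₂−k₁)]·C_{A0}·(e^(−k₁t) − e^(−k₂t)).
e^(−k₁t) = e^(−0.152×19.0) = e^(−2.888) = 0.05569; e^(−k₂t) = e^(−2.071) = 0.1261.
C_D = 0.152×3.23/(0.109−0.152) × (0.05569−0.1261) = (-11.42)×(-0.07037) = 0.8035 mol/L.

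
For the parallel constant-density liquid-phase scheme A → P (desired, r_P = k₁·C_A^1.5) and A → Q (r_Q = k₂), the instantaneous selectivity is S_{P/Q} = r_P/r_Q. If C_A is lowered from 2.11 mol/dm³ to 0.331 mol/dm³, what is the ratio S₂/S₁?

0.0621

S_{P/Q} = (k₁/k₂)·C_A^1.5, so S₂/S₁ = (C_{A,2}/C_{A,1})^1.5.
= (0.331/2.11)^1.5 = (0.1569)^1.5 = 0.0621.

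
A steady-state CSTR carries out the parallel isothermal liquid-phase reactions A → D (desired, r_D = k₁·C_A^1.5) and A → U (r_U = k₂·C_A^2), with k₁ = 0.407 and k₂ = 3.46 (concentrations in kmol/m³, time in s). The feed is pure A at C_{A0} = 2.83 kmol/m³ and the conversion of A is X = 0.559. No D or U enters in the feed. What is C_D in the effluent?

0.151 kmol/m³

Exit C_A = C_{A0}(1−X) = 2.83×0.441 = 1.248 kmol/m³.
In a CSTR the entire volume is at exit conditions, so r_D = 0.407×1.248^1.5 = 0.5675 and r_U = 3.46×1.248^2 = 5.389.
Fraction of consumed A going to D: r_D/(r_D+r_U) = 0.09526.
C_D = 0.09526·C_{A0}·X = 0.09526×2.83×0.559 = 0.151 kmol/m³.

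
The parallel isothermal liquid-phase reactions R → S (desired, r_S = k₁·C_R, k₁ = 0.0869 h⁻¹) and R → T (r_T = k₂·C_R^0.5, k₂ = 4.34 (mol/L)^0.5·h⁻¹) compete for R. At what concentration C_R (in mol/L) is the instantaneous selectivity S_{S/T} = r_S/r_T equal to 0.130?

S_{S/T} = (k₁/k₂)·C_R^0.5 ⇒ C_R = (S·k₂/k₁)^(2).
= (0.130×4.34/0.0869)^(2) = (6.493)^(2) = 42.2 mol/L.

42.2 mol/L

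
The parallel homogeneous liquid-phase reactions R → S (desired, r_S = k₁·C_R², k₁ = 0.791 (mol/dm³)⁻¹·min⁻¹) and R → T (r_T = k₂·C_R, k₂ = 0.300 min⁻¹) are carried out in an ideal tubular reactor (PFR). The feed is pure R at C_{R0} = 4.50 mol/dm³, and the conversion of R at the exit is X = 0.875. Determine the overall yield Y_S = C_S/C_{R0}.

0.736

C_R = C_{R0}(1−X) = 0.5625 mol/dm³.
Along a PFR/batch, dC_T/dC_R = −r_T/(r_S+r_T) = −k₂/(k₂+k₁·C_R).
Integrating from C_{R0} to C_R: C_T = (0.300/0.791)·ln[(0.300+0.791·4.50)/(0.300+0.791·0.562)] = 0.3793·ln(3.860/0.7449) = 0.6239 mol/dm³.
Then C_S = (C_{R0}−C_R) − C_T = 3.938 − 0.6239 = 3.314 mol/dm³.
Y_S = C_S/C_{R0} = 3.314/4.50 = 0.736.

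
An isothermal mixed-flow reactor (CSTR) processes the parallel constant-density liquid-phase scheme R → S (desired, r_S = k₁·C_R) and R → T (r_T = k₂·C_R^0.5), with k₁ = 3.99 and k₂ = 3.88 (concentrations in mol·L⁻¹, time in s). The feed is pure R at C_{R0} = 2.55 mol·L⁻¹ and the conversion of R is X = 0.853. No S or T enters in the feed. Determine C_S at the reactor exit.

Exit C_R = C_{R0}(1−X) = 2.55×0.147 = 0.3749 mol·L⁻¹.
A CSTR operates uniformly at the exit composition, giving r_S = 1.496 and r_T = 2.376 (each k·C_R^n at C_R = 0.3749).
Fraction of consumed R going to S: r_S/(r_S+r_T) = 0.3864.
C_S = 0.3864·C_{R0}·X = 0.3864×2.55×0.853 = 0.840 mol·L⁻¹.

0.840 mol·L⁻¹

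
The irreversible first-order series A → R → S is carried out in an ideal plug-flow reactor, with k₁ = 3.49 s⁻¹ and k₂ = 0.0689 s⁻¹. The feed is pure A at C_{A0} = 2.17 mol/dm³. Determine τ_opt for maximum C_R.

1.15 s

The intermediate peaks when r₁ = r₂, i.e. k₁e^(−k₁τ) = k₂e^(−k₂τ), giving τ_opt = ln(k₂/k₁)/(k₂−k₁).
= ln(0.0689/3.49)/(0.0689−3.49) = ln(0.01974)/-3.421 = -3.925/-3.421 = 1.15 s.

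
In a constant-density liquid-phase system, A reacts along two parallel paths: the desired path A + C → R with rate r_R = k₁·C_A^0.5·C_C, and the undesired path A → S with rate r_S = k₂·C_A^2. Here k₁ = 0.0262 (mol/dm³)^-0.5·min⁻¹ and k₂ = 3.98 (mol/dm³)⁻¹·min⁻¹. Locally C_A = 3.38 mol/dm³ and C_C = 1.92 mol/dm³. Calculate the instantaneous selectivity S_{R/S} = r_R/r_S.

0.00203

S_{R/S} = r_R/r_S = (k₁·C_A^0.5·C_C)/(k₂·C_A^2) = (k₁/k₂)·C_A^-1.5·C_C.
= (0.0262×3.380^0.5×1.920) / (3.98×3.380^2) = 0.09248/45.47 = 0.00203.
The undesired path is higher order in A, so low C_A (CSTR or dilute feed) favours R.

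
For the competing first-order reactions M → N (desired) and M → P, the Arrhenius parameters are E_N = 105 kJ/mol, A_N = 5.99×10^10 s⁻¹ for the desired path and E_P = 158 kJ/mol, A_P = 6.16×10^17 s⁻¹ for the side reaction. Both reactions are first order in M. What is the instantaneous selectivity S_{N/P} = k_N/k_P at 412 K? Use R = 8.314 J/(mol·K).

Since both paths have the same order in M, the concentration cancels and S_{N/P} = k_N/k_P = (A_N/A_P)·exp[(E_P−E_N)/(RT)].
(E_P−E_N)/(RT) = (158−105)×10³/(8.314×412) = 53000/3425 = 15.47.
k_N/k_P = (5.99×10^10/6.16×10^17)·exp(15.47) = 9.724×10^-8 × 5.245×10^6 = 0.510.
Since E_N < E_P, lowering the temperature improves selectivity toward N.

0.510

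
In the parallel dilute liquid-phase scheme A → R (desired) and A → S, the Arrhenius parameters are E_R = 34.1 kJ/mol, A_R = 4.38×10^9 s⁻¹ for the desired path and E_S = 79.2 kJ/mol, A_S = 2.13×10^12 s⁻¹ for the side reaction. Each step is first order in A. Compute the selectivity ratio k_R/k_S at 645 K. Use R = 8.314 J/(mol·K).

9.24

With equal orders, S_{R/S} = k_R/k_S = (A_R/A_S)·exp[(E_S−E_R)/(RT)].
(E_S−E_R)/(RT) = (79.2−34.1)×10³/(8.314×645) = 45100/5363 = 8.410.
k_R/k_S = (4.38×10^9/2.13×10^12)·exp(8.410) = 0.002056 × 4493 = 9.24.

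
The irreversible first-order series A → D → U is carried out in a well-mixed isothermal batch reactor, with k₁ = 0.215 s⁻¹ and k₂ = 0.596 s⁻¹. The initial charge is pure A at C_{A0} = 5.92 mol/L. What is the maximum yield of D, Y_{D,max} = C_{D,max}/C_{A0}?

0.203

Evaluating C_D at t_opt = ln(k₂/k₁)/(k₂−k₁) gives C_{D,max}/C_{A0} = (k₁/k₂)^[k₂/(k₂−k₁)].
= (0.215/0.596)^(0.596/(0.596−0.215)) = (0.3607)^(1.564) = 0.2029.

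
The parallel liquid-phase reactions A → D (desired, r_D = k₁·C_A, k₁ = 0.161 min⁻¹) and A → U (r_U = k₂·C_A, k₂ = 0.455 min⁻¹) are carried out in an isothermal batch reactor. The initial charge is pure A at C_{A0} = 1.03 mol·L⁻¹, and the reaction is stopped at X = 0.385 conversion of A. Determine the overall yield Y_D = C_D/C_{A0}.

0.101

C_A = C_{A0}(1−X) = 0.6334 mol·L⁻¹.
Both paths are first order in A, so the instantaneous fraction to D is constant: dC_D/d(−C_A) = k₁/(k₁+k₂) = 0.2614.
C_D = 0.2614·(C_{A0}−C_A) = 0.2614×0.3966 = 0.104 mol·L⁻¹.
Y_D = C_D/C_{A0} = 0.1036/1.03 = 0.101.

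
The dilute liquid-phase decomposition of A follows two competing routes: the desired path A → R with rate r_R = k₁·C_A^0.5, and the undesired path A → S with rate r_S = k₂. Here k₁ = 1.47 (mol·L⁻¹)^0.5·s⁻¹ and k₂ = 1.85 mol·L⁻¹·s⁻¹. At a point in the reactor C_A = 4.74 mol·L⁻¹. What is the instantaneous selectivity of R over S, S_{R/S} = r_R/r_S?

S_{R/S} = r_R/r_S = (k₁·C_A^0.5)/(k₂) = (k₁/k₂)·C_A^0.5.
= (1.47×4.740^0.5) / (1.85) = 3.200/1.850 = 1.73.
Since the desired path is higher order in A, keeping C_A high (PFR or concentrated feed) favours R.

1.73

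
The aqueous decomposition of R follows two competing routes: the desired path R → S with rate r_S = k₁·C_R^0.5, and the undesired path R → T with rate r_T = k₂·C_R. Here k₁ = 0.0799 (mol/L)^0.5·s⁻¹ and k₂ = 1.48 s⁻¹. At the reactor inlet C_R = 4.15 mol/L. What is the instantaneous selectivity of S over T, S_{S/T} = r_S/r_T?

0.0265

S_{S/T} = r_S/r_T = (k₁·C_R^0.5)/(k₂·C_R) = (k₁/k₂)·C_R^-0.5.
= (0.0799×4.150^0.5) / (1.48×4.150) = 0.1628/6.142 = 0.0265.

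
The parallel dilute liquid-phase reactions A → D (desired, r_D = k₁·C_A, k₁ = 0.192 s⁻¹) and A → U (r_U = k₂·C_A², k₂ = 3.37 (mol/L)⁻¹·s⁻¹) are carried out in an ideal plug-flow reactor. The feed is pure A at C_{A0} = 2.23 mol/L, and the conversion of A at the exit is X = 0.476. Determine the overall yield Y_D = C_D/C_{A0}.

C_A = C_{A0}(1−X) = 1.169 mol/L.
Along a PFR/batch, dC_D/dC_A = −r_D/(r_D+r_U) = −k₁/(k₁+k₂·C_A).
Integrating from C_{A0} to C_A: C_D = (0.192/3.37)·ln[(0.192+3.37·2.23)/(0.192+3.37·1.17)] = 0.05697·ln(7.707/4.130) = 0.03554 mol/L.
Y_D = C_D/C_{A0} = 0.03554/2.23 = 0.0159.

0.0159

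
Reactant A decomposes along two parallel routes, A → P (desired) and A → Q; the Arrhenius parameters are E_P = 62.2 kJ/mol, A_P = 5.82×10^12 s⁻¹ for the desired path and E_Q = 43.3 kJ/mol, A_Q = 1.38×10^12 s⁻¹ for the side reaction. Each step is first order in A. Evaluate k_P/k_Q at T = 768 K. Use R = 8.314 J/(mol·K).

With equal orders, S_{P/Q} = k_P/k_Q = (A_P/A_Q)·exp[(E_Q−E_P)/(RT)].
(E_Q−E_P)/(RT) = (43.3−62.2)×10³/(8.314×768) = -18900/6385 = -2.960.
k_P/k_Q = (5.82×10^12/1.38×10^12)·exp(-2.960) = 4.217 × 0.05182 = 0.219.
Since E_P > E_Q, raising the temperature improves selectivity toward P.

0.219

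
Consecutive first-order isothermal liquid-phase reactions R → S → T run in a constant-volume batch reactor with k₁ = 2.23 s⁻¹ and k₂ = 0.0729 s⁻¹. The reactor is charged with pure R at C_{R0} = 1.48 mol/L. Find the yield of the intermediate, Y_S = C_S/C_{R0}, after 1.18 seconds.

0.874

For first-order series with pure R initially, C_S(t) = k₁C_{R0}/(k₂−k₁)·(e^(−k₁t) − e^(−k₂t)).
e^(−k₁t) = e^(−2.23×1.18) = e^(−2.631) = 0.07198; e^(−k₂t) = e^(−0.08602) = 0.9176.
C_S = 2.23×1.48/(0.0729−2.23) × (0.07198−0.9176) = (-1.530)×(-0.8456) = 1.294 mol/L.
Y_S = C_S/C_{R0} = 1.294/1.48 = 0.874.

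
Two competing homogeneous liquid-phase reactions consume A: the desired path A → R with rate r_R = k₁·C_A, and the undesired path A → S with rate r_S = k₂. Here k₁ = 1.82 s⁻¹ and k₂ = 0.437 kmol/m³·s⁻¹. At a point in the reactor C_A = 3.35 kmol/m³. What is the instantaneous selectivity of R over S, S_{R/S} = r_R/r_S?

14.0

S_{R/S} = r_R/r_S = (k₁·C_A)/(k₂) = (k₁/k₂)·C_A.
= (1.82×3.350) / (0.437) = 6.097/0.4370 = 14.0.
Since the desired path is higher order in A, keeping C_A high (PFR or concentrated feed) favours R.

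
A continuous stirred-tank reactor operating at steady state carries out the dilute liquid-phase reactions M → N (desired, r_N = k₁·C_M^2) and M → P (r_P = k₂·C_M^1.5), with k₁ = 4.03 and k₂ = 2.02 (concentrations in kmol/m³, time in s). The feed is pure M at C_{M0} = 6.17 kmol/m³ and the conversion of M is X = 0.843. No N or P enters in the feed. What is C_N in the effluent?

Exit C_M = C_{M0}(1−X) = 6.17×0.157 = 0.9687 kmol/m³.
A CSTR operates uniformly at the exit composition, giving r_N = 3.782 and r_P = 1.926 (each k·C_M^n at C_M = 0.9687).
Fraction of consumed M going to N: r_N/(r_N+r_P) = 0.6626.
C_N = 0.6626·C_{M0}·X = 0.6626×6.17×0.843 = 3.45 kmol/m³.

3.45 kmol/m³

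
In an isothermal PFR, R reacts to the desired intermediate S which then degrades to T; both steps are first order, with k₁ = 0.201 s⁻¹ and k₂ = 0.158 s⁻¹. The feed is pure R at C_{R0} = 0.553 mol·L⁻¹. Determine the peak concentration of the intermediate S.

0.228 mol·L⁻¹

Evaluating C_S at τ_opt = ln(k₂/k₁)/(k₂−k₁) gives C_{S,max}/C_{R0} = (k₁/k₂)^[k₂/(k₂−k₁)].
= (0.201/0.158)^(0.158/(0.158−0.201)) = (1.272)^(-3.674) = 0.4129.
C_{S,max} = 0.4129×0.553 = 0.228 mol·L⁻¹.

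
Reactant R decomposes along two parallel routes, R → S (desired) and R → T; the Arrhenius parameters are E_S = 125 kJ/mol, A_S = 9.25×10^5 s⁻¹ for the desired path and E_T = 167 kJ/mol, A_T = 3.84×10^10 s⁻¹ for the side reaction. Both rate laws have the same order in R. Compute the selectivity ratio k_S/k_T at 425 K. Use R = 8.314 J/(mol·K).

k_S/k_T = (A_S/A_T)·exp[−(E_S−E_T)/(RT)] = (A_S/A_T)·exp[(E_T−E_S)/(RT)].
(E_T−E_S)/(RT) = (167−125)×10³/(8.314×425) = 42000/3533 = 11.89.
k_S/k_T = (9.25×10^5/3.84×10^10)·exp(11.89) = 2.409×10^-5 × 1.453×10^5 = 3.50.
Since E_S < E_T, lowering the temperature improves selectivity toward S.

3.50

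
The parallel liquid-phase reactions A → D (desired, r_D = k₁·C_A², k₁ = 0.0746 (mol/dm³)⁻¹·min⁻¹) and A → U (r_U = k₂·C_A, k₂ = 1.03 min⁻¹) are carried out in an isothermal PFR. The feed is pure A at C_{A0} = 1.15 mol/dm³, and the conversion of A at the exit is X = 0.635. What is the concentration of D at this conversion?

C_A = C_{A0}(1−X) = 0.4197 mol/dm³.
Along a PFR/batch, dC_U/dC_A = −r_U/(r_D+r_U) = −k₂/(k₂+k₁·C_A).
Integrating from C_{A0} to C_A: C_U = (1.03/0.0746)·ln[(1.03+0.0746·1.15)/(1.03+0.0746·0.420)] = 13.81·ln(1.116/1.061) = 0.6911 mol/dm³.
Then C_D = (C_{A0}−C_A) − C_U = 0.7302 − 0.6911 = 0.03913 mol/dm³.

0.0391 mol/dm³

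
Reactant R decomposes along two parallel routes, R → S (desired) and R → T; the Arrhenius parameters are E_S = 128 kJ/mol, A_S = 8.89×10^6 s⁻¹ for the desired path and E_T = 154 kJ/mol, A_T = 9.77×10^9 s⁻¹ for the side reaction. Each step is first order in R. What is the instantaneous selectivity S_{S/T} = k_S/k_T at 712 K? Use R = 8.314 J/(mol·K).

0.0735

Since both paths have the same order in R, the concentration cancels and S_{S/T} = k_S/k_T = (A_S/A_T)·exp[(E_T−E_S)/(RT)].
(E_T−E_S)/(RT) = (154−128)×10³/(8.314×712) = 26000/5920 = 4.392.
k_S/k_T = (8.89×10^6/9.77×10^9)·exp(4.392) = 9.099×10^-4 × 80.82 = 0.0735.
Since E_S < E_T, lowering the temperature improves selectivity toward S.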